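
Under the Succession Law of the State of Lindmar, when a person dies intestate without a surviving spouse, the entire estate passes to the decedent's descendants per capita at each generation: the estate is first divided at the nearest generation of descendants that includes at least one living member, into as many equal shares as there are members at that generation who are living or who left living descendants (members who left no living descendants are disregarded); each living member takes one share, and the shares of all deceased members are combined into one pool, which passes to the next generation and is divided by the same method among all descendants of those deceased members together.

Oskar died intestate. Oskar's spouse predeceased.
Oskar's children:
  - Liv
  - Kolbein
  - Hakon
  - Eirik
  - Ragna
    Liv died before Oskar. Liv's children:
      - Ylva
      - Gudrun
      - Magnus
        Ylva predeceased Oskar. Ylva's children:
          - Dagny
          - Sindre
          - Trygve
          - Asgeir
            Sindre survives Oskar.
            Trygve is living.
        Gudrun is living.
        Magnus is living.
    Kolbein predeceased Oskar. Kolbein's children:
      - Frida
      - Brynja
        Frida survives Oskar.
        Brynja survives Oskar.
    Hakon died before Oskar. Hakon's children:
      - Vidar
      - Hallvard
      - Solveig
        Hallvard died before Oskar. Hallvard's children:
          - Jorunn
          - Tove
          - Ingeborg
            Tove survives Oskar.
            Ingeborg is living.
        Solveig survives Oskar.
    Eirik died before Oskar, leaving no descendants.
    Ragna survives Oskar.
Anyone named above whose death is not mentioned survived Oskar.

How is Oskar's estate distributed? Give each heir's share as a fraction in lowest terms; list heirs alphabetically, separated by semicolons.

There is no surviving spouse, so the entire estate passes to Oskar's descendants per capita at each generation.
At generation 1 (Liv, Kolbein, Hakon, Ragna) there are 4 shares of (1)/4 = 1/4 each.
Living: Ragna — each takes 1/4.
Deceased: Liv, Kolbein, and Hakon. Their combined 3/4 is pooled and carried to generation 2.
At generation 2 (Ylva, Gudrun, Magnus, Frida, Brynja, Vidar, Hallvard, Solveig) there are 8 shares of (3/4)/8 = 3/32 each.
Living: Gudrun, Magnus, Frida, Brynja, Vidar, and Solveig — each takes 3/32.
Deceased: Ylva and Hallvard. Their combined 3/16 is pooled and carried to generation 3.
At generation 3 (Dagny, Sindre, Trygve, Asgeir, Jorunn, Tove, Ingeborg) there are 7 shares of (3/16)/7 = 3/112 each.
Living: Dagny, Sindre, Trygve, Asgeir, Jorunn, Tove, and Ingeborg — each takes 3/112.

Asgeir 3/112; Brynja 3/32; Dagny 3/112; Frida 3/32; Gudrun 3/32; Ingeborg 3/112; Jorunn 3/112; Magnus 3/32; Ragna 1/4; Sindre 3/112; Solveig 3/32; Tove 3/112; Trygve 3/112; Vidar 3/32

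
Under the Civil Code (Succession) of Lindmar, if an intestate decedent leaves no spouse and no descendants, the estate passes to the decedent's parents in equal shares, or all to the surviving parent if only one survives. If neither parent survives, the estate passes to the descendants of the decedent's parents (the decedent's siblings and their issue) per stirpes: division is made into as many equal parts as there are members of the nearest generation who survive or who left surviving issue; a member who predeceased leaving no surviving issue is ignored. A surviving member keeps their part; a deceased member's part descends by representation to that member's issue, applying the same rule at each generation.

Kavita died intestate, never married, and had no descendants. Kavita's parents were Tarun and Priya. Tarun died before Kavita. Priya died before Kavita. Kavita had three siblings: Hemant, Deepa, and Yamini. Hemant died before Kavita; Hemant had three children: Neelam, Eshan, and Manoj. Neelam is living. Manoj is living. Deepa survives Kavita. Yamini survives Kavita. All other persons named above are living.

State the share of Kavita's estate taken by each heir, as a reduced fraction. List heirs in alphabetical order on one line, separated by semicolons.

Neither parent survives and there are no descendants, so the estate passes to Kavita's siblings and their issue per stirpes.
The estate is divided into 3 equal shares of 1/3 among Hemant, Deepa, Yamini.
Hemant predeceased; the 1/3 allotted to Hemant's branch passes to Hemant's issue by representation.
The 1/3 is divided into 3 equal shares of 1/9 among Neelam, Eshan, Manoj.
Neelam is living and takes 1/9.
Eshan is living and takes 1/9.
Manoj is living and takes 1/9.
Deepa is living and takes 1/3.
Yamini is living and takes 1/3.

Deepa 1/3; Eshan 1/9; Manoj 1/9; Neelam 1/9; Yamini 1/3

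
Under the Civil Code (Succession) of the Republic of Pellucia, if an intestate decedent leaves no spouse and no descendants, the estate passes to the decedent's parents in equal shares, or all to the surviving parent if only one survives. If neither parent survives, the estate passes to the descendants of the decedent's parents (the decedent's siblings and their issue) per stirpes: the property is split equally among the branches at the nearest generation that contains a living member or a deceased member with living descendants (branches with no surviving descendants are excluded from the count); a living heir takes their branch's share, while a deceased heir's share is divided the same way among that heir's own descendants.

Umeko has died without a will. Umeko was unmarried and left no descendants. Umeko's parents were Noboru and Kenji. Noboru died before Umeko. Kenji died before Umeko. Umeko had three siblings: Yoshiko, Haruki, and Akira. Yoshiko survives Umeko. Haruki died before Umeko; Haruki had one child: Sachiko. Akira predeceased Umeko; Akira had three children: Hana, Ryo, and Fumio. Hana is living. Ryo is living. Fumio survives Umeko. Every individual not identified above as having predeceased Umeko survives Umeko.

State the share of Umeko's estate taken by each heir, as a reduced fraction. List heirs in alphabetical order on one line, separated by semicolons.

Fumio 1/9; Hana 1/9; Ryo 1/9; Sachiko 1/3; Yoshiko 1/3

Neither parent survives and there are no descendants, so the estate passes to Umeko's siblings and their issue per stirpes.
The estate is divided into 3 equal shares of 1/3 among Yoshiko, Haruki, Akira.
Yoshiko is living and takes 1/3.
Haruki predeceased; the 1/3 allotted to Haruki's branch passes to Haruki's issue by representation.
Sachiko is the sole taker at this level and receives the full 1/3.
Akira predeceased; the 1/3 allotted to Akira's branch passes to Akira's issue by representation.
The 1/3 is divided into 3 equal shares of 1/9 among Hana, Ryo, Fumio.
Hana is living and takes 1/9.
Ryo is living and takes 1/9.
Fumio is living and takes 1/9.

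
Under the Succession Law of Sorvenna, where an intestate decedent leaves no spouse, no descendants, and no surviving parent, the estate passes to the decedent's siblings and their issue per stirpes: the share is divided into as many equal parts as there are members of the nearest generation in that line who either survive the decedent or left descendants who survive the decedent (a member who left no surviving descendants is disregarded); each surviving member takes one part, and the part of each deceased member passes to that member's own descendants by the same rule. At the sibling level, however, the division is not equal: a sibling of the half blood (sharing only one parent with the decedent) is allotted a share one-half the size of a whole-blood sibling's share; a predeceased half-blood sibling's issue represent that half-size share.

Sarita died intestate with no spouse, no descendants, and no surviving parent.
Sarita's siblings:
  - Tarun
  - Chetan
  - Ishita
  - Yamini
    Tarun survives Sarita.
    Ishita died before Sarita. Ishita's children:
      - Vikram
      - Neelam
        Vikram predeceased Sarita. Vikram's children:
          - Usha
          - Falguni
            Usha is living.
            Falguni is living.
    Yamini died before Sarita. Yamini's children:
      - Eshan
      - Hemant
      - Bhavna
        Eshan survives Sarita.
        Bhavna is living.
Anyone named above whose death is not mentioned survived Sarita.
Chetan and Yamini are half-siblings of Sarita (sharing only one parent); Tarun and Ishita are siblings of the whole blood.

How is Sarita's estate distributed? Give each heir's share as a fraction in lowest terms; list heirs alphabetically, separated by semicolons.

No spouse, descendants, or parent survives, so the estate passes to Sarita's siblings per stirpes.
Half-blood siblings count for one-half the weight of whole-blood siblings at the initial division.
Dividing 1 in proportion to weights (total weight 3): Tarun (weight 1) → 1/3; Chetan (weight 1/2) → 1/6; Ishita (weight 1) → 1/3; Yamini (weight 1/2) → 1/6.
Tarun is living and takes 1/3.
Chetan is living and takes 1/6.
Ishita predeceased; the 1/3 allotted to Ishita's branch passes to Ishita's issue by representation.
The 1/3 is divided into 2 equal shares of 1/6 among Vikram, Neelam.
Vikram predeceased; the 1/6 allotted to Vikram's branch passes to Vikram's issue by representation.
The 1/6 is divided into 2 equal shares of 1/12 among Usha, Falguni.
Usha is living and takes 1/12.
Falguni is living and takes 1/12.
Neelam is living and takes 1/6.
Yamini predeceased; the 1/6 allotted to Yamini's branch passes to Yamini's issue by representation.
The 1/6 is divided into 3 equal shares of 1/18 among Eshan, Hemant, Bhavna.
Eshan is living and takes 1/18.
Hemant is living and takes 1/18.
Bhavna is living and takes 1/18.

Bhavna 1/18; Chetan 1/6; Eshan 1/18; Falguni 1/12; Hemant 1/18; Neelam 1/6; Tarun 1/3; Usha 1/12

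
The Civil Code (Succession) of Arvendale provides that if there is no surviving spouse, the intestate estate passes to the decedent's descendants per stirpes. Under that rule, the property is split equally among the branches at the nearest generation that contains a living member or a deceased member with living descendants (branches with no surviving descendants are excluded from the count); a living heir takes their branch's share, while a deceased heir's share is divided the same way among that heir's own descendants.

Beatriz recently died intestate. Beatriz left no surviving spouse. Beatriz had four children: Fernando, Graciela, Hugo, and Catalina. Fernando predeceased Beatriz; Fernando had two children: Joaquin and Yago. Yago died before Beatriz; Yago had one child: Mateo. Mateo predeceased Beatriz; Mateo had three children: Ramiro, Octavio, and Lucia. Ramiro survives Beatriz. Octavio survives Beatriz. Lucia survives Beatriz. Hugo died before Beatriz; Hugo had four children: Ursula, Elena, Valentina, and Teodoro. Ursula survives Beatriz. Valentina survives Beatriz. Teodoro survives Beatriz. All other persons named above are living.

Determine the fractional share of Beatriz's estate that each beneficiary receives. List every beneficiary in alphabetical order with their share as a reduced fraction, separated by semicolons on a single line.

Catalina 1/4; Elena 1/16; Graciela 1/4; Joaquin 1/8; Lucia 1/24; Octavio 1/24; Ramiro 1/24; Teodoro 1/16; Ursula 1/16; Valentina 1/16

There is no surviving spouse, so the entire estate passes to Beatriz's descendants per stirpes.
The estate is divided into 4 equal shares of 1/4 among Fernando, Graciela, Hugo, Catalina.
Fernando predeceased; the 1/4 allotted to Fernando's branch passes to Fernando's issue by representation.
The 1/4 is divided into 2 equal shares of 1/8 among Joaquin, Yago.
Joaquin is living and takes 1/8.
Yago predeceased; the 1/8 allotted to Yago's branch passes to Yago's issue by representation.
Mateo's line is the sole branch at this level, so the full 1/8 passes to Mateo's issue by representation.
The 1/8 is divided into 3 equal shares of 1/24 among Ramiro, Octavio, Lucia.
Ramiro is living and takes 1/24.
Octavio is living and takes 1/24.
Lucia is living and takes 1/24.
Graciela is living and takes 1/4.
Hugo predeceased; the 1/4 allotted to Hugo's branch passes to Hugo's issue by representation.
The 1/4 is divided into 4 equal shares of 1/16 among Ursula, Elena, Valentina, Teodoro.
Ursula is living and takes 1/16.
Elena is living and takes 1/16.
Valentina is living and takes 1/16.
Teodoro is living and takes 1/16.
Catalina is living and takes 1/4.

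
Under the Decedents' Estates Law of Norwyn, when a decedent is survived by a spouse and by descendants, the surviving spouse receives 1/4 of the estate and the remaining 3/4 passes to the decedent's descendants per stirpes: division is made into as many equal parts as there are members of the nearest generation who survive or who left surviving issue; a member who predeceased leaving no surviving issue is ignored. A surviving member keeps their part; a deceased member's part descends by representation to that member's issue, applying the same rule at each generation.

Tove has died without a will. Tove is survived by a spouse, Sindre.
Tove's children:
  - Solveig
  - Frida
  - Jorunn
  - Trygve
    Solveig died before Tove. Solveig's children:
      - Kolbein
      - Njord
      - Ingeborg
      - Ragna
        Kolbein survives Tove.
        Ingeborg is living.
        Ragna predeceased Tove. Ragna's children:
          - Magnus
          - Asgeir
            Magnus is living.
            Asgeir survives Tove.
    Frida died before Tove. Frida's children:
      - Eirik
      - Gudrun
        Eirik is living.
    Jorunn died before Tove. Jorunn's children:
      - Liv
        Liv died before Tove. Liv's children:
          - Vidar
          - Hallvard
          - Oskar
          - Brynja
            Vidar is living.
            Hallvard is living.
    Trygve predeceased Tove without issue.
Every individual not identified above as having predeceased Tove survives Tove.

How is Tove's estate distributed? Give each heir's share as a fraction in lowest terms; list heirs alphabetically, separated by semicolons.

Asgeir 1/32; Brynja 1/16; Eirik 1/8; Gudrun 1/8; Hallvard 1/16; Ingeborg 1/16; Kolbein 1/16; Magnus 1/32; Njord 1/16; Oskar 1/16; Sindre 1/4; Vidar 1/16

Sindre, as surviving spouse, takes 1/4.
The remaining 3/4 passes to Tove's descendants per stirpes.
Trygve left no surviving issue, so that branch lapses and is disregarded.
The 3/4 is divided into 3 equal shares of 1/4 among Solveig, Frida, Jorunn.
Solveig predeceased; the 1/4 allotted to Solveig's branch passes to Solveig's issue by representation.
The 1/4 is divided into 4 equal shares of 1/16 among Kolbein, Njord, Ingeborg, Ragna.
Kolbein is living and takes 1/16.
Njord is living and takes 1/16.
Ingeborg is living and takes 1/16.
Ragna predeceased; the 1/16 allotted to Ragna's branch passes to Ragna's issue by representation.
The 1/16 is divided into 2 equal shares of 1/32 among Magnus, Asgeir.
Magnus is living and takes 1/32.
Asgeir is living and takes 1/32.
Frida predeceased; the 1/4 allotted to Frida's branch passes to Frida's issue by representation.
The 1/4 is divided into 2 equal shares of 1/8 among Eirik, Gudrun.
Eirik is living and takes 1/8.
Gudrun is living and takes 1/8.
Jorunn predeceased; the 1/4 allotted to Jorunn's branch passes to Jorunn's issue by representation.
Liv's line is the sole branch at this level, so the full 1/4 passes to Liv's issue by representation.
The 1/4 is divided into 4 equal shares of 1/16 among Vidar, Hallvard, Oskar, Brynja.
Vidar is living and takes 1/16.
Hallvard is living and takes 1/16.
Oskar is living and takes 1/16.
Brynja is living and takes 1/16.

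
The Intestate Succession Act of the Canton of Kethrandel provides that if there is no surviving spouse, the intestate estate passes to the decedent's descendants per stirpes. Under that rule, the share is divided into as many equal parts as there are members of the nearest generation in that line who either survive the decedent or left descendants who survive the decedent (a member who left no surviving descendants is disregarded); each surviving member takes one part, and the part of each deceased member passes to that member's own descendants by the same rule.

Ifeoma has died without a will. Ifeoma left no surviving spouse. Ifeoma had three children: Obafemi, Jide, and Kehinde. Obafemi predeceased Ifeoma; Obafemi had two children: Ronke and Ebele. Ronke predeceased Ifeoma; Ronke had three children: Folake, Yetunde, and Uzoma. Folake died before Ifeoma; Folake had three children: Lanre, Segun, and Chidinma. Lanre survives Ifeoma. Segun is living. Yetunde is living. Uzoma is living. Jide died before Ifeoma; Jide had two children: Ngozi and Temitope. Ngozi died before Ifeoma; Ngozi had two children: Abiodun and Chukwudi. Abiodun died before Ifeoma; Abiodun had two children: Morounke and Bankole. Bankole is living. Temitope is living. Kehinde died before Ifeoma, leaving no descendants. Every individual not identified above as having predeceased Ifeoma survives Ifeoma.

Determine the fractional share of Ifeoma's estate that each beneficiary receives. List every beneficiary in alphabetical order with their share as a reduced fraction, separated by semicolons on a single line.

Bankole 1/16; Chidinma 1/36; Chukwudi 1/8; Ebele 1/4; Lanre 1/36; Morounke 1/16; Segun 1/36; Temitope 1/4; Uzoma 1/12; Yetunde 1/12

There is no surviving spouse, so the entire estate passes to Ifeoma's descendants per stirpes.
Kehinde left no surviving issue, so that branch lapses and is disregarded.
The estate is divided into 2 equal shares of 1/2 among Obafemi, Jide.
Obafemi predeceased; the 1/2 allotted to Obafemi's branch passes to Obafemi's issue by representation.
The 1/2 is divided into 2 equal shares of 1/4 among Ronke, Ebele.
Ronke predeceased; the 1/4 allotted to Ronke's branch passes to Ronke's issue by representation.
The 1/4 is divided into 3 equal shares of 1/12 among Folake, Yetunde, Uzoma.
Folake predeceased; the 1/12 allotted to Folake's branch passes to Folake's issue by representation.
The 1/12 is divided into 3 equal shares of 1/36 among Lanre, Segun, Chidinma.
Lanre is living and takes 1/36.
Segun is living and takes 1/36.
Chidinma is living and takes 1/36.
Yetunde is living and takes 1/12.
Uzoma is living and takes 1/12.
Ebele is living and takes 1/4.
Jide predeceased; the 1/2 allotted to Jide's branch passes to Jide's issue by representation.
The 1/2 is divided into 2 equal shares of 1/4 among Ngozi, Temitope.
Ngozi predeceased; the 1/4 allotted to Ngozi's branch passes to Ngozi's issue by representation.
The 1/4 is divided into 2 equal shares of 1/8 among Abiodun, Chukwudi.
Abiodun predeceased; the 1/8 allotted to Abiodun's branch passes to Abiodun's issue by representation.
The 1/8 is divided into 2 equal shares of 1/16 among Morounke, Bankole.
Morounke is living and takes 1/16.
Bankole is living and takes 1/16.
Chukwudi is living and takes 1/8.
Temitope is living and takes 1/4.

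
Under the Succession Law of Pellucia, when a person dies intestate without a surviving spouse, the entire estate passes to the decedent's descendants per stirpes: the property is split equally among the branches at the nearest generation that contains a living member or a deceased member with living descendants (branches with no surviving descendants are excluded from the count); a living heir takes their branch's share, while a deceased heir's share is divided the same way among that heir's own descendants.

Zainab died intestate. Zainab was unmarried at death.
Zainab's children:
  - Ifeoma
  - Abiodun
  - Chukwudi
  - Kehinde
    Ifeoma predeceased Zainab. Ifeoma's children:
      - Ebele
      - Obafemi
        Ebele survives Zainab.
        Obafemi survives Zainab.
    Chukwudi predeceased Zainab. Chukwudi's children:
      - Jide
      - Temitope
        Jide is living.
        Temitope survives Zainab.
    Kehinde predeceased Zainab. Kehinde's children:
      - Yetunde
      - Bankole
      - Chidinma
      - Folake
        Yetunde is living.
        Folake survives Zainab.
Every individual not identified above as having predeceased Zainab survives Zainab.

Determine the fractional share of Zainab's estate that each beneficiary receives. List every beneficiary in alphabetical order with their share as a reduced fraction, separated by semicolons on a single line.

Abiodun 1/4; Bankole 1/16; Chidinma 1/16; Ebele 1/8; Folake 1/16; Jide 1/8; Obafemi 1/8; Temitope 1/8; Yetunde 1/16

There is no surviving spouse, so the entire estate passes to Zainab's descendants per stirpes.
The estate is divided into 4 equal shares of 1/4 among Ifeoma, Abiodun, Chukwudi, Kehinde.
Ifeoma predeceased; the 1/4 allotted to Ifeoma's branch passes to Ifeoma's issue by representation.
The 1/4 is divided into 2 equal shares of 1/8 among Ebele, Obafemi.
Ebele is living and takes 1/8.
Obafemi is living and takes 1/8.
Abiodun is living and takes 1/4.
Chukwudi predeceased; the 1/4 allotted to Chukwudi's branch passes to Chukwudi's issue by representation.
The 1/4 is divided into 2 equal shares of 1/8 among Jide, Temitope.
Jide is living and takes 1/8.
Temitope is living and takes 1/8.
Kehinde predeceased; the 1/4 allotted to Kehinde's branch passes to Kehinde's issue by representation.
The 1/4 is divided into 4 equal shares of 1/16 among Yetunde, Bankole, Chidinma, Folake.
Yetunde is living and takes 1/16.
Bankole is living and takes 1/16.
Chidinma is living and takes 1/16.
Folake is living and takes 1/16.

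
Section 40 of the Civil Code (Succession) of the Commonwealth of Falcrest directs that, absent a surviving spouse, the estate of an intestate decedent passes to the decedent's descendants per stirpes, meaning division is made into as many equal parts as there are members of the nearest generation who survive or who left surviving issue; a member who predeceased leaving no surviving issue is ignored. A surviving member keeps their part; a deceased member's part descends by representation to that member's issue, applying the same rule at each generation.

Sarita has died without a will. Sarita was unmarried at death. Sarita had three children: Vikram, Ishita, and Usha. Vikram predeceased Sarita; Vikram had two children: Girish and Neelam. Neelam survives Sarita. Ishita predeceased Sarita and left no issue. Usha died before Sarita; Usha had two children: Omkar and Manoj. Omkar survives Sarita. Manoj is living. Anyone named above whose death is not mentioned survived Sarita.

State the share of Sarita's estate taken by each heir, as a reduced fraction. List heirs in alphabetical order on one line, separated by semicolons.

Girish 1/4; Manoj 1/4; Neelam 1/4; Omkar 1/4

There is no surviving spouse, so the entire estate passes to Sarita's descendants per stirpes.
Ishita left no surviving issue, so that branch lapses and is disregarded.
The estate is divided into 2 equal shares of 1/2 among Vikram, Usha.
Vikram predeceased; the 1/2 allotted to Vikram's branch passes to Vikram's issue by representation.
The 1/2 is divided into 2 equal shares of 1/4 among Girish, Neelam.
Girish is living and takes 1/4.
Neelam is living and takes 1/4.
Usha predeceased; the 1/2 allotted to Usha's branch passes to Usha's issue by representation.
The 1/2 is divided into 2 equal shares of 1/4 among Omkar, Manoj.
Omkar is living and takes 1/4.
Manoj is living and takes 1/4.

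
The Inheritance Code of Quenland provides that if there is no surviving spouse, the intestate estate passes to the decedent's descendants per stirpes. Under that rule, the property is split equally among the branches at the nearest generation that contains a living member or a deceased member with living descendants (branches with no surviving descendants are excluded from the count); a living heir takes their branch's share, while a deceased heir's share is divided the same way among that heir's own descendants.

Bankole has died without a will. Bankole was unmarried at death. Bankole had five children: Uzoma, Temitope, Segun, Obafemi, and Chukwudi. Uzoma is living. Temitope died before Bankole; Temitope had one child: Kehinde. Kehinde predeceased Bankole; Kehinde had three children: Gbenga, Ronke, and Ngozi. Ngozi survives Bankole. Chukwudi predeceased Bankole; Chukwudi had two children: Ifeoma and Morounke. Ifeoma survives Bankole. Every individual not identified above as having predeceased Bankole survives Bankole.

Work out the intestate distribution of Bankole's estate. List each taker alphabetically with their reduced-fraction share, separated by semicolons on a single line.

Gbenga 1/15; Ifeoma 1/10; Morounke 1/10; Ngozi 1/15; Obafemi 1/5; Ronke 1/15; Segun 1/5; Uzoma 1/5

There is no surviving spouse, so the entire estate passes to Bankole's descendants per stirpes.
The estate is divided into 5 equal shares of 1/5 among Uzoma, Temitope, Segun, Obafemi, Chukwudi.
Uzoma is living and takes 1/5.
Temitope predeceased; the 1/5 allotted to Temitope's branch passes to Temitope's issue by representation.
Kehinde's line is the sole branch at this level, so the full 1/5 passes to Kehinde's issue by representation.
The 1/5 is divided into 3 equal shares of 1/15 among Gbenga, Ronke, Ngozi.
Gbenga is living and takes 1/15.
Ronke is living and takes 1/15.
Ngozi is living and takes 1/15.
Segun is living and takes 1/5.
Obafemi is living and takes 1/5.
Chukwudi predeceased; the 1/5 allotted to Chukwudi's branch passes to Chukwudi's issue by representation.
The 1/5 is divided into 2 equal shares of 1/10 among Ifeoma, Morounke.
Ifeoma is living and takes 1/10.
Morounke is living and takes 1/10.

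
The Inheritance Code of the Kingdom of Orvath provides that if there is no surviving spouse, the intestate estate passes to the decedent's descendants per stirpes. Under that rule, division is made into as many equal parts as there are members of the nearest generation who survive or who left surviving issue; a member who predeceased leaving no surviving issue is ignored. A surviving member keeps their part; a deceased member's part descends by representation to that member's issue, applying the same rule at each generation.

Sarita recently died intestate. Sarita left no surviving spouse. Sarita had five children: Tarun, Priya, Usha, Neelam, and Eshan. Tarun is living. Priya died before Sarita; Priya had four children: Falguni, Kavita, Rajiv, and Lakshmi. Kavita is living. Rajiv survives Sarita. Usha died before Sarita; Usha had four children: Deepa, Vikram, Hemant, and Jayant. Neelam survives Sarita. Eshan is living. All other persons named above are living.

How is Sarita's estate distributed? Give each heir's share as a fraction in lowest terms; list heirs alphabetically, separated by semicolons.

Deepa 1/20; Eshan 1/5; Falguni 1/20; Hemant 1/20; Jayant 1/20; Kavita 1/20; Lakshmi 1/20; Neelam 1/5; Rajiv 1/20; Tarun 1/5; Vikram 1/20

There is no surviving spouse, so the entire estate passes to Sarita's descendants per stirpes.
The estate is divided into 5 equal shares of 1/5 among Tarun, Priya, Usha, Neelam, Eshan.
Tarun is living and takes 1/5.
Priya predeceased; the 1/5 allotted to Priya's branch passes to Priya's issue by representation.
The 1/5 is divided into 4 equal shares of 1/20 among Falguni, Kavita, Rajiv, Lakshmi.
Falguni is living and takes 1/20.
Kavita is living and takes 1/20.
Rajiv is living and takes 1/20.
Lakshmi is living and takes 1/20.
Usha predeceased; the 1/5 allotted to Usha's branch passes to Usha's issue by representation.
The 1/5 is divided into 4 equal shares of 1/20 among Deepa, Vikram, Hemant, Jayant.
Deepa is living and takes 1/20.
Vikram is living and takes 1/20.
Hemant is living and takes 1/20.
Jayant is living and takes 1/20.
Neelam is living and takes 1/5.
Eshan is living and takes 1/5.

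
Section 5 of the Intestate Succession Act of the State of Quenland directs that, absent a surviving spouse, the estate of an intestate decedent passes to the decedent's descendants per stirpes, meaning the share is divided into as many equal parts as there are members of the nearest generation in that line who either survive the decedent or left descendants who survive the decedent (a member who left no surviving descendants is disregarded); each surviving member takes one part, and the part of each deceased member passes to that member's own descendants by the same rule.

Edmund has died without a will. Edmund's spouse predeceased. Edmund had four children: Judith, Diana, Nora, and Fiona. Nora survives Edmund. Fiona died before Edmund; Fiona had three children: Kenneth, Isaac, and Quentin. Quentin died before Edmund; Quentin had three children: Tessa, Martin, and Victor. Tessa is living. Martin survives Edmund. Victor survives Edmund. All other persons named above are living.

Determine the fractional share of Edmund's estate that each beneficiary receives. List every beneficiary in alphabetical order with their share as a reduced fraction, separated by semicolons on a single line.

There is no surviving spouse, so the entire estate passes to Edmund's descendants per stirpes.
The estate is divided into 4 equal shares of 1/4 among Judith, Diana, Nora, Fiona.
Judith is living and takes 1/4.
Diana is living and takes 1/4.
Nora is living and takes 1/4.
Fiona predeceased; the 1/4 allotted to Fiona's branch passes to Fiona's issue by representation.
The 1/4 is divided into 3 equal shares of 1/12 among Kenneth, Isaac, Quentin.
Kenneth is living and takes 1/12.
Isaac is living and takes 1/12.
Quentin predeceased; the 1/12 allotted to Quentin's branch passes to Quentin's issue by representation.
The 1/12 is divided into 3 equal shares of 1/36 among Tessa, Martin, Victor.
Tessa is living and takes 1/36.
Martin is living and takes 1/36.
Victor is living and takes 1/36.

Diana 1/4; Isaac 1/12; Judith 1/4; Kenneth 1/12; Martin 1/36; Nora 1/4; Tessa 1/36; Victor 1/36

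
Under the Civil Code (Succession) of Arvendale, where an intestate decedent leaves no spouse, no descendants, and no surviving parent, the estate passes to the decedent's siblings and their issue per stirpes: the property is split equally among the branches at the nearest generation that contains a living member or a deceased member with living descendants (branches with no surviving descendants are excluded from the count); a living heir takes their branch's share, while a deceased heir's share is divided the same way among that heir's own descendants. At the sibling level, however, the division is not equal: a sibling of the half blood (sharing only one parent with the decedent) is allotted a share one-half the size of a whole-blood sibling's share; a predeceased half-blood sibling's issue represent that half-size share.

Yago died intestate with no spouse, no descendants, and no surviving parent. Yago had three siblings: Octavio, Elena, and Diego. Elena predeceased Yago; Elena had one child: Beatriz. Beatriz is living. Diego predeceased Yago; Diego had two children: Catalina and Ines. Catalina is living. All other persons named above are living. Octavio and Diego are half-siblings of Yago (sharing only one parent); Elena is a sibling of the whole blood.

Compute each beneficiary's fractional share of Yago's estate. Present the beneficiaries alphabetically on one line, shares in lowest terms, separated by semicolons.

No spouse, descendants, or parent survives, so the estate passes to Yago's siblings per stirpes.
Half-blood siblings count for one-half the weight of whole-blood siblings at the initial division.
Dividing 1 in proportion to weights (total weight 2): Octavio (weight 1/2) → 1/4; Elena (weight 1) → 1/2; Diego (weight 1/2) → 1/4.
Octavio is living and takes 1/4.
Elena predeceased; the 1/2 allotted to Elena's branch passes to Elena's issue by representation.
Beatriz is the sole taker at this level and receives the full 1/2.
Diego predeceased; the 1/4 allotted to Diego's branch passes to Diego's issue by representation.
The 1/4 is divided into 2 equal shares of 1/8 among Catalina, Ines.
Catalina is living and takes 1/8.
Ines is living and takes 1/8.

Beatriz 1/2; Catalina 1/8; Ines 1/8; Octavio 1/4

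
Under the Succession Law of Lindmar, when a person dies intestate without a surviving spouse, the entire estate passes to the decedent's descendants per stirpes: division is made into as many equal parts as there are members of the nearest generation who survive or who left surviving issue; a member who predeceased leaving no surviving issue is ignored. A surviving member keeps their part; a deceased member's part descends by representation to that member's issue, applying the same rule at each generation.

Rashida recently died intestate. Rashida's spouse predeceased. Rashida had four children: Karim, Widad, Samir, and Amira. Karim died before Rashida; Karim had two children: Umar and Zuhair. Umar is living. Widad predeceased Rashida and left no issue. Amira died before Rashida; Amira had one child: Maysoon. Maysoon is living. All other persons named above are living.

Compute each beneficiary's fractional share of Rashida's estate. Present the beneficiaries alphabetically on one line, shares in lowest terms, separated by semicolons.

Maysoon 1/3; Samir 1/3; Umar 1/6; Zuhair 1/6

There is no surviving spouse, so the entire estate passes to Rashida's descendants per stirpes.
Widad left no surviving issue, so that branch lapses and is disregarded.
The estate is divided into 3 equal shares of 1/3 among Karim, Samir, Amira.
Karim predeceased; the 1/3 allotted to Karim's branch passes to Karim's issue by representation.
The 1/3 is divided into 2 equal shares of 1/6 among Umar, Zuhair.
Umar is living and takes 1/6.
Zuhair is living and takes 1/6.
Samir is living and takes 1/3.
Amira predeceased; the 1/3 allotted to Amira's branch passes to Amira's issue by representation.
Maysoon is the sole taker at this level and receives the full 1/3.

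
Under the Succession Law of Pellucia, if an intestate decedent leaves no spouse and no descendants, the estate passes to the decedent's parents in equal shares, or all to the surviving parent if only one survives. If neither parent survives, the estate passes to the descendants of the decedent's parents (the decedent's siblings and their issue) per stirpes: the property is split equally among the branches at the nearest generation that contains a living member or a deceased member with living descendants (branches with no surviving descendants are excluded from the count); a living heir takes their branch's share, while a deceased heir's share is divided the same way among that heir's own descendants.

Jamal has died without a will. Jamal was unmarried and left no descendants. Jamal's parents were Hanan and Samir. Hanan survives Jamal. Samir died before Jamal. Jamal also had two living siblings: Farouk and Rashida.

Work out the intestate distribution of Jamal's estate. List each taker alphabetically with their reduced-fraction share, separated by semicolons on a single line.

Hanan 1

Only one parent, Hanan, survives, so Hanan takes the entire estate. The siblings take nothing because a surviving parent has priority.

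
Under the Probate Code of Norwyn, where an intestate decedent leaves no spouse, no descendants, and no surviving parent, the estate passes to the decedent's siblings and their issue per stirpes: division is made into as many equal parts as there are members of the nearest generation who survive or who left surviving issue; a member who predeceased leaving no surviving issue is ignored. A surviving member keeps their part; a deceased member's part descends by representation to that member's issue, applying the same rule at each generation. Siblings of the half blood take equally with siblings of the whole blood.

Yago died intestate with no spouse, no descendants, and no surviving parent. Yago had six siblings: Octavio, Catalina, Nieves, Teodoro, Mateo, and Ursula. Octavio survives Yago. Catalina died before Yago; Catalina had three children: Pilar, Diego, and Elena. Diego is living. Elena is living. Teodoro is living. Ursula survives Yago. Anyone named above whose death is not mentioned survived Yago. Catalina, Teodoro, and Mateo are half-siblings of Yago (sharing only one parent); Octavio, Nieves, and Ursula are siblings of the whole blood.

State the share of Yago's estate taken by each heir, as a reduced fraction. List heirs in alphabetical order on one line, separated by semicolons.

Diego 1/18; Elena 1/18; Mateo 1/6; Nieves 1/6; Octavio 1/6; Pilar 1/18; Teodoro 1/6; Ursula 1/6

No spouse, descendants, or parent survives, so the estate passes to Yago's siblings per stirpes.
Half-blood and whole-blood siblings take equally under the stated rule.
The estate is divided into 6 equal shares of 1/6 among Octavio, Catalina, Nieves, Teodoro, Mateo, Ursula.
Octavio is living and takes 1/6.
Catalina predeceased; the 1/6 allotted to Catalina's branch passes to Catalina's issue by representation.
The 1/6 is divided into 3 equal shares of 1/18 among Pilar, Diego, Elena.
Pilar is living and takes 1/18.
Diego is living and takes 1/18.
Elena is living and takes 1/18.
Nieves is living and takes 1/6.
Teodoro is living and takes 1/6.
Mateo is living and takes 1/6.
Ursula is living and takes 1/6.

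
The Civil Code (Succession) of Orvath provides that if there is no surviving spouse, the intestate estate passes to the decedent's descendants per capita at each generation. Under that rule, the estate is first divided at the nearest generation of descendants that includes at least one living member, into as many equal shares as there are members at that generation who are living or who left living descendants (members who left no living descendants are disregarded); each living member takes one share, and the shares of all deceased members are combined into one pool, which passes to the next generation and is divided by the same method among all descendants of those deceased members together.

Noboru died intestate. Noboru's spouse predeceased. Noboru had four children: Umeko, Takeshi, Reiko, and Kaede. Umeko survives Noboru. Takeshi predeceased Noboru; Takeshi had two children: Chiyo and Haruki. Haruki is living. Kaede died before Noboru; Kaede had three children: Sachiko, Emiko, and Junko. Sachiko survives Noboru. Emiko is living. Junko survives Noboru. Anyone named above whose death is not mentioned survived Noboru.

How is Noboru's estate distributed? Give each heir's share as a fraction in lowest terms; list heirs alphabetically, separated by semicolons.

There is no surviving spouse, so the entire estate passes to Noboru's descendants per capita at each generation.
At generation 1 (Umeko, Takeshi, Reiko, Kaede) there are 4 shares of (1)/4 = 1/4 each.
Living: Umeko and Reiko — each takes 1/4.
Deceased: Takeshi and Kaede. Their combined 1/2 is pooled and carried to generation 2.
At generation 2 (Chiyo, Haruki, Sachiko, Emiko, Junko) there are 5 shares of (1/2)/5 = 1/10 each.
Living: Chiyo, Haruki, Sachiko, Emiko, and Junko — each takes 1/10.

Chiyo 1/10; Emiko 1/10; Haruki 1/10; Junko 1/10; Reiko 1/4; Sachiko 1/10; Umeko 1/4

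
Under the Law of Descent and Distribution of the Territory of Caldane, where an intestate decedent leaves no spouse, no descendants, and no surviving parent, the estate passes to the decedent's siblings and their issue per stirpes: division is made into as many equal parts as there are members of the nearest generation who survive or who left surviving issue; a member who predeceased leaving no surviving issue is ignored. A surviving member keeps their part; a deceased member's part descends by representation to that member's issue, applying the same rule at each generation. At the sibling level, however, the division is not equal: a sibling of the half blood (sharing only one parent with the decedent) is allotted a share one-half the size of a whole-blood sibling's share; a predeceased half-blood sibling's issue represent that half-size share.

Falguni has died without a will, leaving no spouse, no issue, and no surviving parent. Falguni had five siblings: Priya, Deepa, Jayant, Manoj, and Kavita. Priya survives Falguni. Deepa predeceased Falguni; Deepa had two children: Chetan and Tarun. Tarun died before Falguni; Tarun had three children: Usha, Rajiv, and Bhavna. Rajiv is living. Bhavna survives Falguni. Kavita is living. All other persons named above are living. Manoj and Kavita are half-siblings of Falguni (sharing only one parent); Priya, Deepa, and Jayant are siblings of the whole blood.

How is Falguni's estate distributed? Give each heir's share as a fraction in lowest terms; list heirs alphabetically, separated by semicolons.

Bhavna 1/24; Chetan 1/8; Jayant 1/4; Kavita 1/8; Manoj 1/8; Priya 1/4; Rajiv 1/24; Usha 1/24

No spouse, descendants, or parent survives, so the estate passes to Falguni's siblings per stirpes.
Half-blood siblings count for one-half the weight of whole-blood siblings at the initial division.
Dividing 1 in proportion to weights (total weight 4): Priya (weight 1) → 1/4; Deepa (weight 1) → 1/4; Jayant (weight 1) → 1/4; Manoj (weight 1/2) → 1/8; Kavita (weight 1/2) → 1/8.
Priya is living and takes 1/4.
Deepa predeceased; the 1/4 allotted to Deepa's branch passes to Deepa's issue by representation.
The 1/4 is divided into 2 equal shares of 1/8 among Chetan, Tarun.
Chetan is living and takes 1/8.
Tarun predeceased; the 1/8 allotted to Tarun's branch passes to Tarun's issue by representation.
The 1/8 is divided into 3 equal shares of 1/24 among Usha, Rajiv, Bhavna.
Usha is living and takes 1/24.
Rajiv is living and takes 1/24.
Bhavna is living and takes 1/24.
Jayant is living and takes 1/4.
Manoj is living and takes 1/8.
Kavita is living and takes 1/8.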